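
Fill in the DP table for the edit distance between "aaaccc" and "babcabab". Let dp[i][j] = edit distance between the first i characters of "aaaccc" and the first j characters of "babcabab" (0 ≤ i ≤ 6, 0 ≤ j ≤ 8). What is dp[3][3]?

2

   ''  b  a  b  c  a  b  a  b
''  0  1  2  3  4  5  6  7  8
 a  1  1  1  2  3  4  5  6  7
 a  2  2  1  2  3  3  4  5  6
 a  3  3  2  2  3  3  4  4  5
 c  4  4  3  3  2  3  4  5  5
 c  5  5  4  4  3  3  4  5  6
 c  6  6  5  5  4  4  4  5  6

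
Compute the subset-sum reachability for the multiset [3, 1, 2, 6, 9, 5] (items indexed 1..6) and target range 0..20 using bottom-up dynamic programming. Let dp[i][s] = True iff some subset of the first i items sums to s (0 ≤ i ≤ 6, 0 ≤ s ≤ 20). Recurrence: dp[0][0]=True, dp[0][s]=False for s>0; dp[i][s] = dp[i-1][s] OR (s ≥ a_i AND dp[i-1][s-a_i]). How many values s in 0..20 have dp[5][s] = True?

21

i\s   0   1   2   3   4   5   6   7   8   9  10  11  12  13  14  15  16  17  18  19  20
  0   T   F   F   F   F   F   F   F   F   F   F   F   F   F   F   F   F   F   F   F   F
  1   T   F   F   T   F   F   F   F   F   F   F   F   F   F   F   F   F   F   F   F   F
  2   T   T   F   T   T   F   F   F   F   F   F   F   F   F   F   F   F   F   F   F   F
  3   T   T   T   T   T   T   T   F   F   F   F   F   F   F   F   F   F   F   F   F   F
  4   T   T   T   T   T   T   T   T   T   T   T   T   T   F   F   F   F   F   F   F   F
  5   T   T   T   T   T   T   T   T   T   T   T   T   T   T   T   T   T   T   T   T   T
  6   T   T   T   T   T   T   T   T   T   T   T   T   T   T   T   T   T   T   T   T   T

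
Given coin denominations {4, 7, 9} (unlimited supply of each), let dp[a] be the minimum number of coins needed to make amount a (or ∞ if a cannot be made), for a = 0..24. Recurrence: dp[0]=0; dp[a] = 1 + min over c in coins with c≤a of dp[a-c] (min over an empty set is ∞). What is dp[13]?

2

 a  0  1  2  3  4  5  6  7  8  9 10 11 12 13 14 15 16 17 18 19 20 21 22 23 24
dp  0  -  -  -  1  -  -  1  2  1  -  2  3  2  2  3  2  3  2  4  3  3  3  3  4
(- denotes ∞ / unreachable)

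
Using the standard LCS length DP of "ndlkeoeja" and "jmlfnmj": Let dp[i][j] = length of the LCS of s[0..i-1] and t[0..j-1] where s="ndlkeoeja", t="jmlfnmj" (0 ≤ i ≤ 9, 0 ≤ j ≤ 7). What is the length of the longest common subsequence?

   ''  j  m  l  f  n  m  j
''  0  0  0  0  0  0  0  0
 n  0  0  0  0  0  1  1  1
 d  0  0  0  0  0  1  1  1
 l  0  0  0  1  1  1  1  1
 k  0  0  0  1  1  1  1  1
 e  0  0  0  1  1  1  1  1
 o  0  0  0  1  1  1  1  1
 e  0  0  0  1  1  1  1  1
 j  0  1  1  1  1  1  1  2
 a  0  1  1  1  1  1  1  2

2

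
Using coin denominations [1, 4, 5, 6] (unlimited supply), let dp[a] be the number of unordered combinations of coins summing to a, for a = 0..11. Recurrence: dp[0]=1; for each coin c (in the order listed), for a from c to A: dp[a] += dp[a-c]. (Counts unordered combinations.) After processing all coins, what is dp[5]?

3

after  coin     0     1     2     3     4     5     6     7     8     9    10    11
          1     1     1     1     1     1     1     1     1     1     1     1     1
          4     1     1     1     1     2     2     2     2     3     3     3     3
          5     1     1     1     1     2     3     3     3     4     5     6     6
          6     1     1     1     1     2     3     4     4     5     6     8     9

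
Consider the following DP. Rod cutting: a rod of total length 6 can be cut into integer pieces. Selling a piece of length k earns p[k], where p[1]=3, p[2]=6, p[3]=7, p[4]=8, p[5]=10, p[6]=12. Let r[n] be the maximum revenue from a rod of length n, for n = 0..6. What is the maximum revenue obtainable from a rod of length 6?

   n    0    1    2    3    4    5    6
r[n]    0    3    6    9   12   15   18

18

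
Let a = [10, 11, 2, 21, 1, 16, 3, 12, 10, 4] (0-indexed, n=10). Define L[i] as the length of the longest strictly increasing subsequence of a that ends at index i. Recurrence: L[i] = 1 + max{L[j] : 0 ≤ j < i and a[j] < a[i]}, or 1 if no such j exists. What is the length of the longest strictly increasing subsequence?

3

   i    0    1    2    3    4    5    6    7    8    9
a[i]   10   11    2   21    1   16    3   12   10    4
L[i]    1    2    1    3    1    3    2    3    3    3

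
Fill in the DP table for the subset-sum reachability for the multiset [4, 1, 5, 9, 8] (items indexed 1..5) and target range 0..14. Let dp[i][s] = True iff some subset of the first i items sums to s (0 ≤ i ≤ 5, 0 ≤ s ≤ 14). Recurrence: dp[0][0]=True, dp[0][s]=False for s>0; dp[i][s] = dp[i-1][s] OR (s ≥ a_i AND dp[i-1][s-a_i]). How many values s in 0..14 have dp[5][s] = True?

11

i\s   0   1   2   3   4   5   6   7   8   9  10  11  12  13  14
  0   T   F   F   F   F   F   F   F   F   F   F   F   F   F   F
  1   T   F   F   F   T   F   F   F   F   F   F   F   F   F   F
  2   T   T   F   F   T   T   F   F   F   F   F   F   F   F   F
  3   T   T   F   F   T   T   T   F   F   T   T   F   F   F   F
  4   T   T   F   F   T   T   T   F   F   T   T   F   F   T   T
  5   T   T   F   F   T   T   T   F   T   T   T   F   T   T   T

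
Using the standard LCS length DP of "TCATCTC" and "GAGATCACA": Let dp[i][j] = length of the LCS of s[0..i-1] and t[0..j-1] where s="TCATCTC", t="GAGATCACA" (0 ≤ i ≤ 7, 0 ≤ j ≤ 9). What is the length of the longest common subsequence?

   ''  G  A  G  A  T  C  A  C  A
''  0  0  0  0  0  0  0  0  0  0
 T  0  0  0  0  0  1  1  1  1  1
 C  0  0  0  0  0  1  2  2  2  2
 A  0  0  1  1  1  1  2  3  3  3
 T  0  0  1  1  1  2  2  3  3  3
 C  0  0  1  1  1  2  3  3  4  4
 T  0  0  1  1  1  2  3  3  4  4
 C  0  0  1  1  1  2  3  3  4  4

4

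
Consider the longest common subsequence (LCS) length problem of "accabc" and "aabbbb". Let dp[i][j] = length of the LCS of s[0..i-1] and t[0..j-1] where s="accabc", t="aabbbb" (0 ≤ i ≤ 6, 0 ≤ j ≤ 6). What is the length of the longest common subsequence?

   ''  a  a  b  b  b  b
''  0  0  0  0  0  0  0
 a  0  1  1  1  1  1  1
 c  0  1  1  1  1  1  1
 c  0  1  1  1  1  1  1
 a  0  1  2  2  2  2  2
 b  0  1  2  3  3  3  3
 c  0  1  2  3  3  3  3

3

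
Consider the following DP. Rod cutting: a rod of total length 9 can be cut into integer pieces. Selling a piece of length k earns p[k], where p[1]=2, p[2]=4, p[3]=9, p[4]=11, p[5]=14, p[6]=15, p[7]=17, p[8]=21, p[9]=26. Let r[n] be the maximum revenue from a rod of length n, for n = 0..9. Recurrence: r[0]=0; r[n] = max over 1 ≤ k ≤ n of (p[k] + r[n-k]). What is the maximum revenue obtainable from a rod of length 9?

   n    0    1    2    3    4    5    6    7    8    9
r[n]    0    2    4    9   11   14   18   20   23   27

27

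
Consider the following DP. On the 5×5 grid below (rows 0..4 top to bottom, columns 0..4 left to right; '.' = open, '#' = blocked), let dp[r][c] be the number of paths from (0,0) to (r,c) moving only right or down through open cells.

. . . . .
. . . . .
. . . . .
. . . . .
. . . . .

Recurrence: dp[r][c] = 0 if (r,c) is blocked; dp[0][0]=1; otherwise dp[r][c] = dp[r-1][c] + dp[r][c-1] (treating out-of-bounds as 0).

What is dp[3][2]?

10

r\c   0   1   2   3   4
  0   1   1   1   1   1
  1   1   2   3   4   5
  2   1   3   6  10  15
  3   1   4  10  20  35
  4   1   5  15  35  70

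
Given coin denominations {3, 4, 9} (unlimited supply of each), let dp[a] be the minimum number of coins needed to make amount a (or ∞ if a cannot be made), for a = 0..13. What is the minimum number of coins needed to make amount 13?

 a  0  1  2  3  4  5  6  7  8  9 10 11 12 13
dp  0  -  -  1  1  -  2  2  2  1  3  3  2  2
(- denotes ∞ / unreachable)

2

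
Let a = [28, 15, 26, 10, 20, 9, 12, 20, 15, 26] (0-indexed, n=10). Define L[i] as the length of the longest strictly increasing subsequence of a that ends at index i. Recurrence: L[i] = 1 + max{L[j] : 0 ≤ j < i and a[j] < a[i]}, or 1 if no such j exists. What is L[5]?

   i    0    1    2    3    4    5    6    7    8    9
a[i]   28   15   26   10   20    9   12   20   15   26
L[i]    1    1    2    1    2    1    2    3    3    4

1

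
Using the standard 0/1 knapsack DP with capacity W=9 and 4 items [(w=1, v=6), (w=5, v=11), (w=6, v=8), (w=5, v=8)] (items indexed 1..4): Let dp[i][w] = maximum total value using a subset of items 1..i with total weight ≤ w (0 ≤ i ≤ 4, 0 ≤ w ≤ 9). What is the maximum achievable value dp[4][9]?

i\w   0   1   2   3   4   5   6   7   8   9
  0   0   0   0   0   0   0   0   0   0   0
  1   0   6   6   6   6   6   6   6   6   6
  2   0   6   6   6   6  11  17  17  17  17
  3   0   6   6   6   6  11  17  17  17  17
  4   0   6   6   6   6  11  17  17  17  17

17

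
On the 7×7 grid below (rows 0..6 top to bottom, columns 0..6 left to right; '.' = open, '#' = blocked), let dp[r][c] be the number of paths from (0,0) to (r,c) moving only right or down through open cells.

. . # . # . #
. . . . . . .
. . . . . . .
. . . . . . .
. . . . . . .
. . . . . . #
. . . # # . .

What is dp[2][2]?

5

r\c   0   1   2   3   4   5   6
  0   1   1   0   0   0   0   0
  1   1   2   2   2   2   2   2
  2   1   3   5   7   9  11  13
  3   1   4   9  16  25  36  49
  4   1   5  14  30  55  91 140
  5   1   6  20  50 105 196   0
  6   1   7  27   0   0 196 196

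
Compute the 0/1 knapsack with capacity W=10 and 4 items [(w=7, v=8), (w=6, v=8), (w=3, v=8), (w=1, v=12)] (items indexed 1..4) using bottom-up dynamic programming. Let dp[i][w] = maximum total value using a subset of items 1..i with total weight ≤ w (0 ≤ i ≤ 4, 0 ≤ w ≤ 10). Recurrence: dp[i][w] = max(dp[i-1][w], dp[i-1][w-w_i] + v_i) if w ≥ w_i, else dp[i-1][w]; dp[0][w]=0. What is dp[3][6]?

i\w   0   1   2   3   4   5   6   7   8   9  10
  0   0   0   0   0   0   0   0   0   0   0   0
  1   0   0   0   0   0   0   0   8   8   8   8
  2   0   0   0   0   0   0   8   8   8   8   8
  3   0   0   0   8   8   8   8   8   8  16  16
  4   0  12  12  12  20  20  20  20  20  20  28

8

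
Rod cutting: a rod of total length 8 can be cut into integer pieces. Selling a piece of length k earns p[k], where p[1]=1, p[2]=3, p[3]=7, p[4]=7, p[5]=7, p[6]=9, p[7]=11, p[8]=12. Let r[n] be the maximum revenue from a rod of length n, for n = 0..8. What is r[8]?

   n    0    1    2    3    4    5    6    7    8
r[n]    0    1    3    7    8   10   14   15   17

17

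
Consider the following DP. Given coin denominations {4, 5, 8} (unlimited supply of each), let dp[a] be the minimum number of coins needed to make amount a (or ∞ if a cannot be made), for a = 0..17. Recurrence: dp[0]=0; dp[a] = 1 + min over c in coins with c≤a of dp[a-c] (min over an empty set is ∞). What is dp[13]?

 a  0  1  2  3  4  5  6  7  8  9 10 11 12 13 14 15 16 17
dp  0  -  -  -  1  1  -  -  1  2  2  -  2  2  3  3  2  3
(- denotes ∞ / unreachable)

2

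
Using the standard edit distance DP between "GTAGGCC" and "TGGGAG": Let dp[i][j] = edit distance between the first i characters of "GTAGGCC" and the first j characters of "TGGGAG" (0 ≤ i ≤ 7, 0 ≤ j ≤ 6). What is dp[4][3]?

2

   ''  T  G  G  G  A  G
''  0  1  2  3  4  5  6
 G  1  1  1  2  3  4  5
 T  2  1  2  2  3  4  5
 A  3  2  2  3  3  3  4
 G  4  3  2  2  3  4  3
 G  5  4  3  2  2  3  4
 C  6  5  4  3  3  3  4
 C  7  6  5  4  4  4  4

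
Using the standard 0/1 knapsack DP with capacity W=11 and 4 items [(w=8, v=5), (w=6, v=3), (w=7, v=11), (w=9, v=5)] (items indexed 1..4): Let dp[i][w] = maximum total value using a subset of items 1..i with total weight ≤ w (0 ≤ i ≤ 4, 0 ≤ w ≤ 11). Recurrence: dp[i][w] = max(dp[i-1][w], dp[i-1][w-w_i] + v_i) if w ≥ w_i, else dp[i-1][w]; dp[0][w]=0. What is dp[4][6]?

i\w   0   1   2   3   4   5   6   7   8   9  10  11
  0   0   0   0   0   0   0   0   0   0   0   0   0
  1   0   0   0   0   0   0   0   0   5   5   5   5
  2   0   0   0   0   0   0   3   3   5   5   5   5
  3   0   0   0   0   0   0   3  11  11  11  11  11
  4   0   0   0   0   0   0   3  11  11  11  11  11

3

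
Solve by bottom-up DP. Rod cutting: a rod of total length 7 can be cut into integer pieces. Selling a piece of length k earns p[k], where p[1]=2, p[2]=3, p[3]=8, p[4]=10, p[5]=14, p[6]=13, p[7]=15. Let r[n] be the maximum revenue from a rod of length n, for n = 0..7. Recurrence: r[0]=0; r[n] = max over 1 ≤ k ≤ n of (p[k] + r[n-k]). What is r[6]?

   n    0    1    2    3    4    5    6    7
r[n]    0    2    4    8   10   14   16   18

16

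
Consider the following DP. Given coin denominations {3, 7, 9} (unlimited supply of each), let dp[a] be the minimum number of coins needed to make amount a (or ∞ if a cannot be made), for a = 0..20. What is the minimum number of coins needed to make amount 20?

4

 a  0  1  2  3  4  5  6  7  8  9 10 11 12 13 14 15 16 17 18 19 20
dp  0  -  -  1  -  -  2  1  -  1  2  -  2  3  2  3  2  3  2  3  4
(- denotes ∞ / unreachable)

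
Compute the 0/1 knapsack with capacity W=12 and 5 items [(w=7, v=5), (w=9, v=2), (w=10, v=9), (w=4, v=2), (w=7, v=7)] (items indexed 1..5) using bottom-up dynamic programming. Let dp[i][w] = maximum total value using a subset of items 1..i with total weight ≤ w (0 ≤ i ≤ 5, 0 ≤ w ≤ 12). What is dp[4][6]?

2

i\w   0   1   2   3   4   5   6   7   8   9  10  11  12
  0   0   0   0   0   0   0   0   0   0   0   0   0   0
  1   0   0   0   0   0   0   0   5   5   5   5   5   5
  2   0   0   0   0   0   0   0   5   5   5   5   5   5
  3   0   0   0   0   0   0   0   5   5   5   9   9   9
  4   0   0   0   0   2   2   2   5   5   5   9   9   9
  5   0   0   0   0   2   2   2   7   7   7   9   9   9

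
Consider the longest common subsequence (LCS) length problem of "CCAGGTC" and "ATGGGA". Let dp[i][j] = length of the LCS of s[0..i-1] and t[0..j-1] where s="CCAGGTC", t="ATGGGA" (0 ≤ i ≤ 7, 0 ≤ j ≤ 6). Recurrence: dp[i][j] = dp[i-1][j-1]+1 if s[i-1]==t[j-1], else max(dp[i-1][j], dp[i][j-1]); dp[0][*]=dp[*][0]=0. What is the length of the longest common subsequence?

   ''  A  T  G  G  G  A
''  0  0  0  0  0  0  0
 C  0  0  0  0  0  0  0
 C  0  0  0  0  0  0  0
 A  0  1  1  1  1  1  1
 G  0  1  1  2  2  2  2
 G  0  1  1  2  3  3  3
 T  0  1  2  2  3  3  3
 C  0  1  2  2  3  3  3

3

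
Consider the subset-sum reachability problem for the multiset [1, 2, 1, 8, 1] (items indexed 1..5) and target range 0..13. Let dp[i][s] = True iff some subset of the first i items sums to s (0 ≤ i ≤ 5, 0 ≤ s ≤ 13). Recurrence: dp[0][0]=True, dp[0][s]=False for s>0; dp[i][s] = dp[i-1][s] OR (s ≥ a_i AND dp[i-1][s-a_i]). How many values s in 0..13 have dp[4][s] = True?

10

i\s   0   1   2   3   4   5   6   7   8   9  10  11  12  13
  0   T   F   F   F   F   F   F   F   F   F   F   F   F   F
  1   T   T   F   F   F   F   F   F   F   F   F   F   F   F
  2   T   T   T   T   F   F   F   F   F   F   F   F   F   F
  3   T   T   T   T   T   F   F   F   F   F   F   F   F   F
  4   T   T   T   T   T   F   F   F   T   T   T   T   T   F
  5   T   T   T   T   T   T   F   F   T   T   T   T   T   T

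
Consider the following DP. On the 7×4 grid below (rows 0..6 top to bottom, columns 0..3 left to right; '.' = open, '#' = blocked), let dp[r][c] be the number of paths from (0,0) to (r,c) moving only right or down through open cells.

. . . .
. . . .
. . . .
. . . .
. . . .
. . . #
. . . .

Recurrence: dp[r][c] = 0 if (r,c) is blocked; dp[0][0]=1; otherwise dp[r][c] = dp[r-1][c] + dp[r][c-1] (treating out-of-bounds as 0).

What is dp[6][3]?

r\c   0   1   2   3
  0   1   1   1   1
  1   1   2   3   4
  2   1   3   6  10
  3   1   4  10  20
  4   1   5  15  35
  5   1   6  21   0
  6   1   7  28  28

28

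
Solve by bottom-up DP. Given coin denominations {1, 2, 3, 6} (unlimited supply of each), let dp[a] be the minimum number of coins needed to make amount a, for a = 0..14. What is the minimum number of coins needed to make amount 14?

 a  0  1  2  3  4  5  6  7  8  9 10 11 12 13 14
dp  0  1  1  1  2  2  1  2  2  2  3  3  2  3  3

3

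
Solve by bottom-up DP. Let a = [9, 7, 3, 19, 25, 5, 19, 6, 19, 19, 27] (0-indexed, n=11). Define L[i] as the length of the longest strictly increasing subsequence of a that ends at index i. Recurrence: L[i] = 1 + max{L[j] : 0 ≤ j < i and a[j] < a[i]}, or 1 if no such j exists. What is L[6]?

3

   i    0    1    2    3    4    5    6    7    8    9   10
a[i]    9    7    3   19   25    5   19    6   19   19   27
L[i]    1    1    1    2    3    2    3    3    4    4    5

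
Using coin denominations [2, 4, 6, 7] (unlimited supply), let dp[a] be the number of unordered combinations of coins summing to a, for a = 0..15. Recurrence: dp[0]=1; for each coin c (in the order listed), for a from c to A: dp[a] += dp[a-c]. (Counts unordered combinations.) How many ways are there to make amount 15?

4

after  coin     0     1     2     3     4     5     6     7     8     9    10    11    12    13    14    15
          2     1     0     1     0     1     0     1     0     1     0     1     0     1     0     1     0
          4     1     0     1     0     2     0     2     0     3     0     3     0     4     0     4     0
          6     1     0     1     0     2     0     3     0     4     0     5     0     7     0     8     0
          7     1     0     1     0     2     0     3     1     4     1     5     2     7     3     9     4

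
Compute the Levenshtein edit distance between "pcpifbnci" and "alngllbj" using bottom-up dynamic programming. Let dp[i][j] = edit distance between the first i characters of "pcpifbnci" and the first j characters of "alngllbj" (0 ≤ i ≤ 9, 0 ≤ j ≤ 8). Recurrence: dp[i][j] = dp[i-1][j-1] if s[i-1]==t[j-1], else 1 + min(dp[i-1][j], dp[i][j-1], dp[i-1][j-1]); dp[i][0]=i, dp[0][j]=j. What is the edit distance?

9

   ''  a  l  n  g  l  l  b  j
''  0  1  2  3  4  5  6  7  8
 p  1  1  2  3  4  5  6  7  8
 c  2  2  2  3  4  5  6  7  8
 p  3  3  3  3  4  5  6  7  8
 i  4  4  4  4  4  5  6  7  8
 f  5  5  5  5  5  5  6  7  8
 b  6  6  6  6  6  6  6  6  7
 n  7  7  7  6  7  7  7  7  7
 c  8  8  8  7  7  8  8  8  8
 i  9  9  9  8  8  8  9  9  9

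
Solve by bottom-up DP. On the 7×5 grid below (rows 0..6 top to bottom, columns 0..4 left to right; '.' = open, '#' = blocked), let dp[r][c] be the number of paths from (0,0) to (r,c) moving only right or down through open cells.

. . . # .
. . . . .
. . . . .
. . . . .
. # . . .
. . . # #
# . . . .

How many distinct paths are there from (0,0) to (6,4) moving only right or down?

12

r\c   0   1   2   3   4
  0   1   1   1   0   0
  1   1   2   3   3   3
  2   1   3   6   9  12
  3   1   4  10  19  31
  4   1   0  10  29  60
  5   1   1  11   0   0
  6   0   1  12  12  12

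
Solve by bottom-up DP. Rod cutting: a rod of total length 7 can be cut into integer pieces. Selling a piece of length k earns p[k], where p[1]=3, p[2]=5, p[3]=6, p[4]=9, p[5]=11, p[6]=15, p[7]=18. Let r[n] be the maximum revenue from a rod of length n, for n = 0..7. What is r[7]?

   n    0    1    2    3    4    5    6    7
r[n]    0    3    6    9   12   15   18   21

21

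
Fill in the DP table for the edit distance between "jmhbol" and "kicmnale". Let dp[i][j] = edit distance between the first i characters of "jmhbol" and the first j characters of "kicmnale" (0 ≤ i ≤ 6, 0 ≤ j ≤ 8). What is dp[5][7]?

   ''  k  i  c  m  n  a  l  e
''  0  1  2  3  4  5  6  7  8
 j  1  1  2  3  4  5  6  7  8
 m  2  2  2  3  3  4  5  6  7
 h  3  3  3  3  4  4  5  6  7
 b  4  4  4  4  4  5  5  6  7
 o  5  5  5  5  5  5  6  6  7
 l  6  6  6  6  6  6  6  6  7

6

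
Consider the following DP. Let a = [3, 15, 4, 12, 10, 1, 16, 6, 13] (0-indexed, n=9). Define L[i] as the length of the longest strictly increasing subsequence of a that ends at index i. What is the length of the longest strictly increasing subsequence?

4

   i    0    1    2    3    4    5    6    7    8
a[i]    3   15    4   12   10    1   16    6   13
L[i]    1    2    2    3    3    1    4    3    4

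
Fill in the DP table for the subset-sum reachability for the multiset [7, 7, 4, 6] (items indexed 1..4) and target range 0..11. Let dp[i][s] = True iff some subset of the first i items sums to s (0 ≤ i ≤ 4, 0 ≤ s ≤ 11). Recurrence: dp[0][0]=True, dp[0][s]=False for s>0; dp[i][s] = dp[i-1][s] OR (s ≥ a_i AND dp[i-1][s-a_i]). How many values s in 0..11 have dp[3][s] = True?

i\s   0   1   2   3   4   5   6   7   8   9  10  11
  0   T   F   F   F   F   F   F   F   F   F   F   F
  1   T   F   F   F   F   F   F   T   F   F   F   F
  2   T   F   F   F   F   F   F   T   F   F   F   F
  3   T   F   F   F   T   F   F   T   F   F   F   T
  4   T   F   F   F   T   F   T   T   F   F   T   T

4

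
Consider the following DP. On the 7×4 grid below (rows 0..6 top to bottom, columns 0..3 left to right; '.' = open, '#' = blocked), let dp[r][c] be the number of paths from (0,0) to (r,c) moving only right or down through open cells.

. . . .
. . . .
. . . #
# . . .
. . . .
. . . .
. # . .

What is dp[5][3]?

r\c   0   1   2   3
  0   1   1   1   1
  1   1   2   3   4
  2   1   3   6   0
  3   0   3   9   9
  4   0   3  12  21
  5   0   3  15  36
  6   0   0  15  51

36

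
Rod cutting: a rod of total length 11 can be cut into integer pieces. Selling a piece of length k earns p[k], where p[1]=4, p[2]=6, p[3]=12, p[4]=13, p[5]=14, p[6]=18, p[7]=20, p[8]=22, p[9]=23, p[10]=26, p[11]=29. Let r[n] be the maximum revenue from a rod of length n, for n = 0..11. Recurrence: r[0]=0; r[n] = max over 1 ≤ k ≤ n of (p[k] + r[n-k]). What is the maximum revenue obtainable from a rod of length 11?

   n    0    1    2    3    4    5    6    7    8    9   10   11
r[n]    0    4    8   12   16   20   24   28   32   36   40   44

44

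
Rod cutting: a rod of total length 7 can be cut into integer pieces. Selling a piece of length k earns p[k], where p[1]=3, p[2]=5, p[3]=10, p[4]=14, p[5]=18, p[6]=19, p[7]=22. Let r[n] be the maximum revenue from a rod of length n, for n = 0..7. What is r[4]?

   n    0    1    2    3    4    5    6    7
r[n]    0    3    6   10   14   18   21   24

14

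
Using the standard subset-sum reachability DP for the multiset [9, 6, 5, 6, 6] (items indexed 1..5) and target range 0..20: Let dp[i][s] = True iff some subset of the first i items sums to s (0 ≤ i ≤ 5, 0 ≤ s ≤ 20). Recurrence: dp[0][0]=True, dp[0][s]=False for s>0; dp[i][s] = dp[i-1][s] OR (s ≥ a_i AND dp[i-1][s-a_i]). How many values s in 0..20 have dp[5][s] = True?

i\s   0   1   2   3   4   5   6   7   8   9  10  11  12  13  14  15  16  17  18  19  20
  0   T   F   F   F   F   F   F   F   F   F   F   F   F   F   F   F   F   F   F   F   F
  1   T   F   F   F   F   F   F   F   F   T   F   F   F   F   F   F   F   F   F   F   F
  2   T   F   F   F   F   F   T   F   F   T   F   F   F   F   F   T   F   F   F   F   F
  3   T   F   F   F   F   T   T   F   F   T   F   T   F   F   T   T   F   F   F   F   T
  4   T   F   F   F   F   T   T   F   F   T   F   T   T   F   T   T   F   T   F   F   T
  5   T   F   F   F   F   T   T   F   F   T   F   T   T   F   T   T   F   T   T   F   T

11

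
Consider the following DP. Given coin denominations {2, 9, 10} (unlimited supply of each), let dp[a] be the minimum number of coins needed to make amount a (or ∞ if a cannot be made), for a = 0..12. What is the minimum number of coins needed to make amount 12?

 a  0  1  2  3  4  5  6  7  8  9 10 11 12
dp  0  -  1  -  2  -  3  -  4  1  1  2  2
(- denotes ∞ / unreachable)

2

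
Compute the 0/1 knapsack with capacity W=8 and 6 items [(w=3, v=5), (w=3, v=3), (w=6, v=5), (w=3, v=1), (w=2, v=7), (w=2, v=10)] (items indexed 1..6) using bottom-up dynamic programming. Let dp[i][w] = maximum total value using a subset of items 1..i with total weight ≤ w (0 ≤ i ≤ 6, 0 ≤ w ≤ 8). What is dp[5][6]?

i\w   0   1   2   3   4   5   6   7   8
  0   0   0   0   0   0   0   0   0   0
  1   0   0   0   5   5   5   5   5   5
  2   0   0   0   5   5   5   8   8   8
  3   0   0   0   5   5   5   8   8   8
  4   0   0   0   5   5   5   8   8   8
  5   0   0   7   7   7  12  12  12  15
  6   0   0  10  10  17  17  17  22  22

12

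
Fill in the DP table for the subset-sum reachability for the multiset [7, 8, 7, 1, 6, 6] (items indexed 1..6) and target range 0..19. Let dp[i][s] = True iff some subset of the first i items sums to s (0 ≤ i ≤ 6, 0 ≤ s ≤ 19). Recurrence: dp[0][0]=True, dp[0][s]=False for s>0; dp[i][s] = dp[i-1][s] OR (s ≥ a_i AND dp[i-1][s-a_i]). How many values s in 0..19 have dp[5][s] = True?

i\s   0   1   2   3   4   5   6   7   8   9  10  11  12  13  14  15  16  17  18  19
  0   T   F   F   F   F   F   F   F   F   F   F   F   F   F   F   F   F   F   F   F
  1   T   F   F   F   F   F   F   T   F   F   F   F   F   F   F   F   F   F   F   F
  2   T   F   F   F   F   F   F   T   T   F   F   F   F   F   F   T   F   F   F   F
  3   T   F   F   F   F   F   F   T   T   F   F   F   F   F   T   T   F   F   F   F
  4   T   T   F   F   F   F   F   T   T   T   F   F   F   F   T   T   T   F   F   F
  5   T   T   F   F   F   F   T   T   T   T   F   F   F   T   T   T   T   F   F   F
  6   T   T   F   F   F   F   T   T   T   T   F   F   T   T   T   T   T   F   F   T

10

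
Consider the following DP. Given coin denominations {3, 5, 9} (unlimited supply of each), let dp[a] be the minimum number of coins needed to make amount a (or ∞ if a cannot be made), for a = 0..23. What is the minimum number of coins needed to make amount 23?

 a  0  1  2  3  4  5  6  7  8  9 10 11 12 13 14 15 16 17 18 19 20 21 22 23
dp  0  -  -  1  -  1  2  -  2  1  2  3  2  3  2  3  4  3  2  3  4  3  4  3
(- denotes ∞ / unreachable)

3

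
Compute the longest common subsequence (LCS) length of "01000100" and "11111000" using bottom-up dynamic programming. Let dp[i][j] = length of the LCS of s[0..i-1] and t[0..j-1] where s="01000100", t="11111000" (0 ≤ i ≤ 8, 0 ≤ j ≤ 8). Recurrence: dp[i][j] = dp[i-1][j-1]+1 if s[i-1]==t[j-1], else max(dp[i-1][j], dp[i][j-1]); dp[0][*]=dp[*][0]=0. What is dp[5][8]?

4

   ''  1  1  1  1  1  0  0  0
''  0  0  0  0  0  0  0  0  0
 0  0  0  0  0  0  0  1  1  1
 1  0  1  1  1  1  1  1  1  1
 0  0  1  1  1  1  1  2  2  2
 0  0  1  1  1  1  1  2  3  3
 0  0  1  1  1  1  1  2  3  4
 1  0  1  2  2  2  2  2  3  4
 0  0  1  2  2  2  2  3  3  4
 0  0  1  2  2  2  2  3  4  4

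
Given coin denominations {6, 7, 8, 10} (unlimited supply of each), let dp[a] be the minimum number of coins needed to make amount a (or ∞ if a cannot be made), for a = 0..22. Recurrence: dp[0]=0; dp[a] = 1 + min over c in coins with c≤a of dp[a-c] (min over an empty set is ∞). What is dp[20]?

 a  0  1  2  3  4  5  6  7  8  9 10 11 12 13 14 15 16 17 18 19 20 21 22
dp  0  -  -  -  -  -  1  1  1  -  1  -  2  2  2  2  2  2  2  3  2  3  3
(- denotes ∞ / unreachable)

2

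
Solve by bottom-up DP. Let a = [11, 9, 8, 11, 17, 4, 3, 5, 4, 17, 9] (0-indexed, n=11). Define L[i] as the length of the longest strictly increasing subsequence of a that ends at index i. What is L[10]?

3

   i    0    1    2    3    4    5    6    7    8    9   10
a[i]   11    9    8   11   17    4    3    5    4   17    9
L[i]    1    1    1    2    3    1    1    2    2    3    3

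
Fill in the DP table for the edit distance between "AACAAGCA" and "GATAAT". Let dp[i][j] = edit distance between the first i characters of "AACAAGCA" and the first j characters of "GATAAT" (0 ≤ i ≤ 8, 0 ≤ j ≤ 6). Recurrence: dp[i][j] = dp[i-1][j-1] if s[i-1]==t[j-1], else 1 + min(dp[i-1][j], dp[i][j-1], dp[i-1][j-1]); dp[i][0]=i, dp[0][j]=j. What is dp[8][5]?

   ''  G  A  T  A  A  T
''  0  1  2  3  4  5  6
 A  1  1  1  2  3  4  5
 A  2  2  1  2  2  3  4
 C  3  3  2  2  3  3  4
 A  4  4  3  3  2  3  4
 A  5  5  4  4  3  2  3
 G  6  5  5  5  4  3  3
 C  7  6  6  6  5  4  4
 A  8  7  6  7  6  5  5

5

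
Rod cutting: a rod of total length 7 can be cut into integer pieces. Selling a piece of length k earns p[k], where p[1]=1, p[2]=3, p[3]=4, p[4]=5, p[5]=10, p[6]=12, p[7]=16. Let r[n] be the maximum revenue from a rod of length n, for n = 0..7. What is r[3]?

   n    0    1    2    3    4    5    6    7
r[n]    0    1    3    4    6   10   12   16

4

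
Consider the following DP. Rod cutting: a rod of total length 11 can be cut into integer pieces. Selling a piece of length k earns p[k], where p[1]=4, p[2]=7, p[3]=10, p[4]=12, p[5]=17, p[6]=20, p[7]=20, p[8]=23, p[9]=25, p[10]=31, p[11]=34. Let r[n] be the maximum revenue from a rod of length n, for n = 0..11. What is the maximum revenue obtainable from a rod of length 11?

44

   n    0    1    2    3    4    5    6    7    8    9   10   11
r[n]    0    4    8   12   16   20   24   28   32   36   40   44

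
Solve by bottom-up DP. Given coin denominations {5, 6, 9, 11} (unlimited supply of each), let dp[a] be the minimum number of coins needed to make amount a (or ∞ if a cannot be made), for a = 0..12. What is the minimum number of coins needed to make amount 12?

2

 a  0  1  2  3  4  5  6  7  8  9 10 11 12
dp  0  -  -  -  -  1  1  -  -  1  2  1  2
(- denotes ∞ / unreachable)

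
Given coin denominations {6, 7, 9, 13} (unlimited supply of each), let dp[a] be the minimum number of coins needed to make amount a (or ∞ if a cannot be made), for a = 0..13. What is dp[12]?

2

 a  0  1  2  3  4  5  6  7  8  9 10 11 12 13
dp  0  -  -  -  -  -  1  1  -  1  -  -  2  1
(- denotes ∞ / unreachable)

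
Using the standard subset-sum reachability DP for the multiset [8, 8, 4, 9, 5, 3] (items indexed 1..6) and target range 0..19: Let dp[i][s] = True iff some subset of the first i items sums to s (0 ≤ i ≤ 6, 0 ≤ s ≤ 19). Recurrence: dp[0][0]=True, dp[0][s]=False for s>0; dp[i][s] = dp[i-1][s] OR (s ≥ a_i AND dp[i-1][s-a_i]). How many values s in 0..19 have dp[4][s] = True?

8

i\s   0   1   2   3   4   5   6   7   8   9  10  11  12  13  14  15  16  17  18  19
  0   T   F   F   F   F   F   F   F   F   F   F   F   F   F   F   F   F   F   F   F
  1   T   F   F   F   F   F   F   F   T   F   F   F   F   F   F   F   F   F   F   F
  2   T   F   F   F   F   F   F   F   T   F   F   F   F   F   F   F   T   F   F   F
  3   T   F   F   F   T   F   F   F   T   F   F   F   T   F   F   F   T   F   F   F
  4   T   F   F   F   T   F   F   F   T   T   F   F   T   T   F   F   T   T   F   F
  5   T   F   F   F   T   T   F   F   T   T   F   F   T   T   T   F   T   T   T   F
  6   T   F   F   T   T   T   F   T   T   T   F   T   T   T   T   T   T   T   T   T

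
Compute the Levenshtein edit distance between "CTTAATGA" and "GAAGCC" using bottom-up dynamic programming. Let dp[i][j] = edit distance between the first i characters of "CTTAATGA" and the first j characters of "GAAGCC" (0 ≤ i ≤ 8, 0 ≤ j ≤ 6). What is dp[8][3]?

6

   ''  G  A  A  G  C  C
''  0  1  2  3  4  5  6
 C  1  1  2  3  4  4  5
 T  2  2  2  3  4  5  5
 T  3  3  3  3  4  5  6
 A  4  4  3  3  4  5  6
 A  5  5  4  3  4  5  6
 T  6  6  5  4  4  5  6
 G  7  6  6  5  4  5  6
 A  8  7  6  6  5  5  6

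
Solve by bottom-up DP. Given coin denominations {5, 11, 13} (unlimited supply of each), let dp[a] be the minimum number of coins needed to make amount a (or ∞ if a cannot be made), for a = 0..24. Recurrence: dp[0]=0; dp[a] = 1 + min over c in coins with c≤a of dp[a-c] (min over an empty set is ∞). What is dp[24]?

2

 a  0  1  2  3  4  5  6  7  8  9 10 11 12 13 14 15 16 17 18 19 20 21 22 23 24
dp  0  -  -  -  -  1  -  -  -  -  2  1  -  1  -  3  2  -  2  -  4  3  2  3  2
(- denotes ∞ / unreachable)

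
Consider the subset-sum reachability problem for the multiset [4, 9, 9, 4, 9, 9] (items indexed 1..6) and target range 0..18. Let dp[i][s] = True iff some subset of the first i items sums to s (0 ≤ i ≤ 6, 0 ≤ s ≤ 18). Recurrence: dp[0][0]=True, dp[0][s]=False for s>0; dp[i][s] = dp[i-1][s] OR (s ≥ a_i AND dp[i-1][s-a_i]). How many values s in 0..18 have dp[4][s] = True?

i\s   0   1   2   3   4   5   6   7   8   9  10  11  12  13  14  15  16  17  18
  0   T   F   F   F   F   F   F   F   F   F   F   F   F   F   F   F   F   F   F
  1   T   F   F   F   T   F   F   F   F   F   F   F   F   F   F   F   F   F   F
  2   T   F   F   F   T   F   F   F   F   T   F   F   F   T   F   F   F   F   F
  3   T   F   F   F   T   F   F   F   F   T   F   F   F   T   F   F   F   F   T
  4   T   F   F   F   T   F   F   F   T   T   F   F   F   T   F   F   F   T   T
  5   T   F   F   F   T   F   F   F   T   T   F   F   F   T   F   F   F   T   T
  6   T   F   F   F   T   F   F   F   T   T   F   F   F   T   F   F   F   T   T

7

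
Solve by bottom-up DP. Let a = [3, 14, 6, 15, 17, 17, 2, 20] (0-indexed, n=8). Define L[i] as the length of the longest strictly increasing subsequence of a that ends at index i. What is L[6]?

1

   i    0    1    2    3    4    5    6    7
a[i]    3   14    6   15   17   17    2   20
L[i]    1    2    2    3    4    4    1    5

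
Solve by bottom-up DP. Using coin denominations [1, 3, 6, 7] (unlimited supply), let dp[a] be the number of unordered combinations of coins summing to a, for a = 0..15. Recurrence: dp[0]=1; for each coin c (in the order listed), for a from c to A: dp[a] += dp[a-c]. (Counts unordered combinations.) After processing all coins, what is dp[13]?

after  coin     0     1     2     3     4     5     6     7     8     9    10    11    12    13    14    15
          1     1     1     1     1     1     1     1     1     1     1     1     1     1     1     1     1
          3     1     1     1     2     2     2     3     3     3     4     4     4     5     5     5     6
          6     1     1     1     2     2     2     4     4     4     6     6     6     9     9     9    12
          7     1     1     1     2     2     2     4     5     5     7     8     8    11    13    14    17

13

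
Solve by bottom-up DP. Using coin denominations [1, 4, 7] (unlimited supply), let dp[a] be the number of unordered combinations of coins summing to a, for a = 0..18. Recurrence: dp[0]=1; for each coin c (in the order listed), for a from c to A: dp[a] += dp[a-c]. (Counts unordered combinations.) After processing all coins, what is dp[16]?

after  coin     0     1     2     3     4     5     6     7     8     9    10    11    12    13    14    15    16    17    18
          1     1     1     1     1     1     1     1     1     1     1     1     1     1     1     1     1     1     1     1
          4     1     1     1     1     2     2     2     2     3     3     3     3     4     4     4     4     5     5     5
          7     1     1     1     1     2     2     2     3     4     4     4     5     6     6     7     8     9     9    10

9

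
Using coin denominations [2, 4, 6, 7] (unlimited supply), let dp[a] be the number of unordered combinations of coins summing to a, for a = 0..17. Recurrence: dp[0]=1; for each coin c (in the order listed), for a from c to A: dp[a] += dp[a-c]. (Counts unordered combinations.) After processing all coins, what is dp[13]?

after  coin     0     1     2     3     4     5     6     7     8     9    10    11    12    13    14    15    16    17
          2     1     0     1     0     1     0     1     0     1     0     1     0     1     0     1     0     1     0
          4     1     0     1     0     2     0     2     0     3     0     3     0     4     0     4     0     5     0
          6     1     0     1     0     2     0     3     0     4     0     5     0     7     0     8     0    10     0
          7     1     0     1     0     2     0     3     1     4     1     5     2     7     3     9     4    11     5

3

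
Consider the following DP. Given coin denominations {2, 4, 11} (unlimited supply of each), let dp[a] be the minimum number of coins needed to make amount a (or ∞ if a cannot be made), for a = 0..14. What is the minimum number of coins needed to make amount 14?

4

 a  0  1  2  3  4  5  6  7  8  9 10 11 12 13 14
dp  0  -  1  -  1  -  2  -  2  -  3  1  3  2  4
(- denotes ∞ / unreachable)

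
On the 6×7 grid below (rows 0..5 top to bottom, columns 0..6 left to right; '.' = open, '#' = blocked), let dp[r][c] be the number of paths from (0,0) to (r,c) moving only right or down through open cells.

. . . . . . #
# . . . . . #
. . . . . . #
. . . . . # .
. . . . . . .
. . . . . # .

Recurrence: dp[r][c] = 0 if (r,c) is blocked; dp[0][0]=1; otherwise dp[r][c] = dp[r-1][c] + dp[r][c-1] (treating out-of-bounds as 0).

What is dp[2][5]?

15

r\c   0   1   2   3   4   5   6
  0   1   1   1   1   1   1   0
  1   0   1   2   3   4   5   0
  2   0   1   3   6  10  15   0
  3   0   1   4  10  20   0   0
  4   0   1   5  15  35  35  35
  5   0   1   6  21  56   0  35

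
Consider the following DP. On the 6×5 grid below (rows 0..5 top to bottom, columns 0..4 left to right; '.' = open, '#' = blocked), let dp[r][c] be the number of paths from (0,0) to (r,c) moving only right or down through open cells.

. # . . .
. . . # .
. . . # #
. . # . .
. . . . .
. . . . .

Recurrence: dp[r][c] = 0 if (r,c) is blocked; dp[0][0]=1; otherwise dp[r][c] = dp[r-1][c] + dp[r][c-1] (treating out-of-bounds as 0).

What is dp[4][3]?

4

r\c   0   1   2   3   4
  0   1   0   0   0   0
  1   1   1   1   0   0
  2   1   2   3   0   0
  3   1   3   0   0   0
  4   1   4   4   4   4
  5   1   5   9  13  17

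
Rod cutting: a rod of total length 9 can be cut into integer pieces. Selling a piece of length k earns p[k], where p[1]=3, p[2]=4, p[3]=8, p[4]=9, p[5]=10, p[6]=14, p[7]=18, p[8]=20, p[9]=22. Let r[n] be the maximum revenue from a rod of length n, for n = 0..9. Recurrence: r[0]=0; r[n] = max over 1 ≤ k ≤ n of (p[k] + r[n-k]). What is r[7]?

21

   n    0    1    2    3    4    5    6    7    8    9
r[n]    0    3    6    9   12   15   18   21   24   27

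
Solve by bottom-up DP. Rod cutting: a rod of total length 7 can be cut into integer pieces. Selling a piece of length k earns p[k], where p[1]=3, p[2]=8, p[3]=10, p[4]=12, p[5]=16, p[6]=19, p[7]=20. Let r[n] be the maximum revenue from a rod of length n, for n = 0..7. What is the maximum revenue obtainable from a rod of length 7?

   n    0    1    2    3    4    5    6    7
r[n]    0    3    8   11   16   19   24   27

27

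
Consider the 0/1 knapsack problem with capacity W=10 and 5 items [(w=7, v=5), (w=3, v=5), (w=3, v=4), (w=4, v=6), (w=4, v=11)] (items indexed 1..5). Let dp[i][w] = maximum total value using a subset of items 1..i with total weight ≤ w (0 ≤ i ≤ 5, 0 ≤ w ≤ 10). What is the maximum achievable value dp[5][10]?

i\w   0   1   2   3   4   5   6   7   8   9  10
  0   0   0   0   0   0   0   0   0   0   0   0
  1   0   0   0   0   0   0   0   5   5   5   5
  2   0   0   0   5   5   5   5   5   5   5  10
  3   0   0   0   5   5   5   9   9   9   9  10
  4   0   0   0   5   6   6   9  11  11  11  15
  5   0   0   0   5  11  11  11  16  17  17  20

20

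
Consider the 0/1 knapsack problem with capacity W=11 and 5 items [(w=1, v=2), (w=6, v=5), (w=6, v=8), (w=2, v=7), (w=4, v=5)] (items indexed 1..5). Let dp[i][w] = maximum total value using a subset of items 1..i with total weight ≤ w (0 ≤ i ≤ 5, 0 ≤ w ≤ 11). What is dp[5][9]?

17

i\w   0   1   2   3   4   5   6   7   8   9  10  11
  0   0   0   0   0   0   0   0   0   0   0   0   0
  1   0   2   2   2   2   2   2   2   2   2   2   2
  2   0   2   2   2   2   2   5   7   7   7   7   7
  3   0   2   2   2   2   2   8  10  10  10  10  10
  4   0   2   7   9   9   9   9  10  15  17  17  17
  5   0   2   7   9   9   9  12  14  15  17  17  17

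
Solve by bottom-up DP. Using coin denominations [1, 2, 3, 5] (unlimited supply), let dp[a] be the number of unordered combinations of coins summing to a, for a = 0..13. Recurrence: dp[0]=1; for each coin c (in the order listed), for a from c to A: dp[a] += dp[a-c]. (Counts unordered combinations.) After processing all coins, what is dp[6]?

after  coin     0     1     2     3     4     5     6     7     8     9    10    11    12    13
          1     1     1     1     1     1     1     1     1     1     1     1     1     1     1
          2     1     1     2     2     3     3     4     4     5     5     6     6     7     7
          3     1     1     2     3     4     5     7     8    10    12    14    16    19    21
          5     1     1     2     3     4     6     8    10    13    16    20    24    29    34

8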